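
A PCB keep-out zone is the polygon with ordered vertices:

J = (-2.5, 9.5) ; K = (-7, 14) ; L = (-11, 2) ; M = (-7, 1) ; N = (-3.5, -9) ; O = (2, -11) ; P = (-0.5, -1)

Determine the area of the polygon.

141.375

Apply the surveyor's formula: 2A = Σ (x_i·y_{i+1} − x_{i+1}·y_i), indices taken mod 7.
Σ = (31.5) + (140) + (3) + (66.5) + (56.5) + (-7.5) + (-7.25) = 282.75
Area = |Σ|/2 = 141.375.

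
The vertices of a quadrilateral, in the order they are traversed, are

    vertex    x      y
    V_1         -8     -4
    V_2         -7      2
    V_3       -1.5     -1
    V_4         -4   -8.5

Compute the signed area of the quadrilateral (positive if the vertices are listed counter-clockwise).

Apply the shoelace (surveyor's) formula: 2A = Σ (x_i·y_{i+1} − x_{i+1}·y_i), indices taken mod 4.
Σ = (-44) + (10) + (8.75) + (-52) = -77.25
Signed area = Σ/2 = -38.625 (negative ⇒ clockwise traversal).

-38.625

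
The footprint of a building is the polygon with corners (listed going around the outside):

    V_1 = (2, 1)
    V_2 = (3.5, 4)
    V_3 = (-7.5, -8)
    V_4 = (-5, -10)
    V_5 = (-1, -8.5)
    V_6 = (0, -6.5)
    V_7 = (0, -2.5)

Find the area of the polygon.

Apply the surveyor's formula: 2A = Σ (x_i·y_{i+1} − x_{i+1}·y_i), indices taken mod 7.
Σ = (4.5) + (2) + (35) + (32.5) + (6.5) + (0) + (5) = 85.5
Area = |Σ|/2 = 42.75.

42.75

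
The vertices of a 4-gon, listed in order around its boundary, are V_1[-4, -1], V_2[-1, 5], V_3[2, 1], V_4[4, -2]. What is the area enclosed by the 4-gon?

Apply the surveyor's formula: 2A = Σ (x_i·y_{i+1} − x_{i+1}·y_i), indices taken mod 4.
Σ = (-21) + (-11) + (-8) + (-12) = -52
Area = |Σ|/2 = 26.

26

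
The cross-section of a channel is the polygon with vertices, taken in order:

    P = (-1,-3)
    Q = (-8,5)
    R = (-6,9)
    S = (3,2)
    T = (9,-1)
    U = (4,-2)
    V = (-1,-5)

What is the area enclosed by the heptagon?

84.5

Apply Gauss's area formula: 2A = Σ (x_i·y_{i+1} − x_{i+1}·y_i), indices taken mod 7.
Σ = (-29) + (-42) + (-39) + (-21) + (-14) + (-22) + (-2) = -169
Area = |Σ|/2 = 84.5.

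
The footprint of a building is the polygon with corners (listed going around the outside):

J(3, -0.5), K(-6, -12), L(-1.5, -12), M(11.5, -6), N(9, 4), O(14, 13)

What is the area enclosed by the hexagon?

Apply the shoelace (surveyor's) formula: 2A = Σ (x_i·y_{i+1} − x_{i+1}·y_i), indices taken mod 6.
Σ = (-39) + (54) + (147) + (100) + (61) + (-46) = 277
Area = |Σ|/2 = 138.5.

138.5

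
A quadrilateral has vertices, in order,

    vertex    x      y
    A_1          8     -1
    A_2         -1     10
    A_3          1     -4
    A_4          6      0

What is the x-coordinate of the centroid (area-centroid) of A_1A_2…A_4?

7/3

Apply the shoelace (surveyor's) formula. First the cross-terms c_i = x_i·y_{i+1} − x_{i+1}·y_i:
  79, -6, 24, -6  ⇒  2A = 91, A = 45.5.
Then Σ (x_i + x_{i+1})·c_i = 637, so x̄ = 637 / (6·45.5) = 7/3.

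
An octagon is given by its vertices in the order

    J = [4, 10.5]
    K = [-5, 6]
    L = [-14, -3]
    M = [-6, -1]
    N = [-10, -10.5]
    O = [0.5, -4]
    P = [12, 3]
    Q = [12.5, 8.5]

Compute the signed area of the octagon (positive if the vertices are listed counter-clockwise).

Cross-terms: 76.5, 99, -4, 53, 45.25, 49.5, 64.5, 97.25  ⇒  Σ = 481
Signed area = Σ/2 = 240.5 (positive ⇒ counter-clockwise traversal).

240.5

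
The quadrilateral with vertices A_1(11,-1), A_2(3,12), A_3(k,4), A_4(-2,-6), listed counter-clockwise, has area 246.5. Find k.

Write out the shoelace sum; only the two edges meeting at A_3 involve k:
2·Area = [(3·4 − k·12) + (k·(-6) − (-2)·4)] + 203
       = -18·k + 223 = 493
⇒ k = -15.

-15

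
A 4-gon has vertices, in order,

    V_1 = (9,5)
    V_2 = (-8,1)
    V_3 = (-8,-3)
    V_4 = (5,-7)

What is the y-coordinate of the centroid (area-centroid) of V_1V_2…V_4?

Apply the shoelace formula. First the cross-terms c_i = x_i·y_{i+1} − x_{i+1}·y_i:
  49, 32, 71, 88  ⇒  2A = 240, A = 120.
Then Σ (y_i + y_{i+1})·c_i = -656, so ȳ = -656 / (6·120) = -41/45.

-41/45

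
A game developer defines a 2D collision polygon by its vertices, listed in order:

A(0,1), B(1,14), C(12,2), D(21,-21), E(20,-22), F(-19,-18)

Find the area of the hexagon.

650

Apply Gauss's area formula: 2A = Σ (x_i·y_{i+1} − x_{i+1}·y_i), indices taken mod 6.
Cross-terms: -1, -166, -294, -42, -778, -19  ⇒  Σ = -1300
Area = |Σ|/2 = 650.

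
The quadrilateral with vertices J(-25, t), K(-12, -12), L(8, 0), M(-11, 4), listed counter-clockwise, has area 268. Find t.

The doubled signed area Σ (x_i y_{i+1} − x_{i+1} y_i) is linear in t.
With t=0 it equals 528; the coefficient of t is 1 (from the two edges through J).
So 1·t + 528 = 2·268 = 536 ⇒ t = 8.

8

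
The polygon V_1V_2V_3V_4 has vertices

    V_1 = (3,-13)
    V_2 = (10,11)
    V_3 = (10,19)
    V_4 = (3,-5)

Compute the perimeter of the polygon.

66

|V_1V_2| = √((7)² + (24)²) = √625 = 25
|V_2V_3| = √((0)² + (8)²) = √64 = 8
|V_3V_4| = √((-7)² + (-24)²) = √625 = 25
|V_4V_1| = √((0)² + (-8)²) = √64 = 8
Perimeter = 25 + 8 + 25 + 8 = 66.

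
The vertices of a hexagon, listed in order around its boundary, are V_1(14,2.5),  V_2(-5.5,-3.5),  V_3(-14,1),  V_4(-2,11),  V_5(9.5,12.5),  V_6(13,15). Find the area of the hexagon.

Apply the shoelace (surveyor's) formula: 2A = Σ (x_i·y_{i+1} − x_{i+1}·y_i), indices taken mod 6.
Σ = (-35.25) + (-54.5) + (-152) + (-129.5) + (-20) + (-177.5) = -568.75
Area = |Σ|/2 = 284.375.

284.375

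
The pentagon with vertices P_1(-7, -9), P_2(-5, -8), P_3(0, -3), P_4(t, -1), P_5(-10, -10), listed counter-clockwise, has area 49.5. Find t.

-9

Write out the shoelace sum; only the two edges meeting at P_4 involve t:
2·Area = [(0·(-1) − t·(-3)) + (t·(-10) − (-10)·(-1))] + 46
       = -7·t + 36 = 99
⇒ t = -9.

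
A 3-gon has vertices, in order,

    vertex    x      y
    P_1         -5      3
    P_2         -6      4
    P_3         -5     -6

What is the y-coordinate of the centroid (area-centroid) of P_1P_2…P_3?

1/3

Apply the surveyor's formula. First the cross-terms c_i = x_i·y_{i+1} − x_{i+1}·y_i:
  -2, 56, -45  ⇒  2A = 9, A = 4.5.
Then Σ (y_i + y_{i+1})·c_i = 9, so ȳ = 9 / (6·4.5) = 1/3.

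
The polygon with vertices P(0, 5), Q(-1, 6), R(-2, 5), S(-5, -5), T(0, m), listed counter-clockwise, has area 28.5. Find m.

The doubled signed area Σ (x_i y_{i+1} − x_{i+1} y_i) is linear in m.
With m=0 it equals 47; the coefficient of m is -5 (from the two edges through T).
So -5·m + 47 = 2·28.5 = 57 ⇒ m = -2.

-2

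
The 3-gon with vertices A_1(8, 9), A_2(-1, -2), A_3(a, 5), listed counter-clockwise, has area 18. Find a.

8

Write out the shoelace sum; only the two edges meeting at A_3 involve a:
2·Area = [((-1)·5 − a·(-2)) + (a·9 − 8·5)] + -7
       = 11·a + -52 = 36
⇒ a = 8.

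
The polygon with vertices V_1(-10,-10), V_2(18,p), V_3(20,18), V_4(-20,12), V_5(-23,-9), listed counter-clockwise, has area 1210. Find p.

-24

The doubled signed area Σ (x_i y_{i+1} − x_{i+1} y_i) is linear in p.
With p=0 it equals 1700; the coefficient of p is -30 (from the two edges through V_2).
So -30·p + 1700 = 2·1210 = 2420 ⇒ p = -24.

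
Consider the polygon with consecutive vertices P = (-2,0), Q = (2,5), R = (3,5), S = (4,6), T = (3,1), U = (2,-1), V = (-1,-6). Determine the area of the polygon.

Σ = (-10) + (-5) + (-2) + (-14) + (-5) + (-13) + (-12) = -61
Area = |Σ|/2 = 30.5.

30.5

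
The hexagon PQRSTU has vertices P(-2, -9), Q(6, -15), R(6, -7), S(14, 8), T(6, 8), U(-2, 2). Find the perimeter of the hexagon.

64

|PQ| = √((8)² + (-6)²) = √100 = 10
|QR| = √((0)² + (8)²) = √64 = 8
|RS| = √((8)² + (15)²) = √289 = 17
|ST| = √((-8)² + (0)²) = √64 = 8
|TU| = √((-8)² + (-6)²) = √100 = 10
|UP| = √((0)² + (-11)²) = √121 = 11
Perimeter = 10 + 8 + 17 + 8 + 10 + 11 = 64.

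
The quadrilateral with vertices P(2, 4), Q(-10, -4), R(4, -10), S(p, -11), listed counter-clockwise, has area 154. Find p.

13

The doubled signed area Σ (x_i y_{i+1} − x_{i+1} y_i) is linear in p.
With p=0 it equals 126; the coefficient of p is 14 (from the two edges through S).
So 14·p + 126 = 2·154 = 308 ⇒ p = 13.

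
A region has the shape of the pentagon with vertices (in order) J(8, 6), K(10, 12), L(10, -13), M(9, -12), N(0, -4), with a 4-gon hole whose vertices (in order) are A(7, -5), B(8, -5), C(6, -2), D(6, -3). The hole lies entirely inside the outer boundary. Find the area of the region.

108.5

Outer boundary:
Apply the surveyor's formula: 2A = Σ (x_i·y_{i+1} − x_{i+1}·y_i), indices taken mod 5.
Cross-terms: 36, -250, -3, -36, 32  ⇒  Σ = -221
Area = |Σ|/2 = 110.5.
Hole:
Σ = (5) + (14) + (-6) + (-9) = 4
Area = |Σ|/2 = 2.
Net area = 110.5 − 2 = 108.5.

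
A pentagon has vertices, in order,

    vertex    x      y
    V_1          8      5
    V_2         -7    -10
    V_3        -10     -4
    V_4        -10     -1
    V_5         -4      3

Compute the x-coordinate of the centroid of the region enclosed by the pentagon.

Apply the surveyor's formula. First the cross-terms c_i = x_i·y_{i+1} − x_{i+1}·y_i:
  -45, -72, -30, -34, -44  ⇒  2A = -225, A = -112.5.
Then Σ (x_i + x_{i+1})·c_i = 2079, so x̄ = 2079 / (6·(-112.5)) = -3.08.

-3.08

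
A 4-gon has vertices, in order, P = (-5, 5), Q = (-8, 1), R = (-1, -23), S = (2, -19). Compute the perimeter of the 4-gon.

60

|PQ| = √((-3)² + (-4)²) = √25 = 5
|QR| = √((7)² + (-24)²) = √625 = 25
|RS| = √((3)² + (4)²) = √25 = 5
|SP| = √((-7)² + (24)²) = √625 = 25
Perimeter = 5 + 25 + 5 + 25 = 60.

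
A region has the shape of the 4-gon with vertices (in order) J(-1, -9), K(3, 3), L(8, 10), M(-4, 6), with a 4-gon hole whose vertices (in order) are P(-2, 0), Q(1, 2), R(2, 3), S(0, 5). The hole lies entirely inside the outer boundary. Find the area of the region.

72.5

Outer boundary:
J→K: (-1)(3) − (3)(-9) = 24
K→L: (3)(10) − (8)(3) = 6
L→M: (8)(6) − (-4)(10) = 88
M→J: (-4)(-9) − (-1)(6) = 42
Σ = 160
Area = |Σ|/2 = 80.
Hole:
Σ = (-4) + (-1) + (10) + (10) = 15
Area = |Σ|/2 = 7.5.
Net area = 80 − 7.5 = 72.5.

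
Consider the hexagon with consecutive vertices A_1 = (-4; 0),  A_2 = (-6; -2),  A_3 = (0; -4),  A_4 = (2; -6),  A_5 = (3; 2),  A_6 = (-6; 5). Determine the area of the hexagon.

Apply the shoelace formula: 2A = Σ (x_i·y_{i+1} − x_{i+1}·y_i), indices taken mod 6.
Σ = (8) + (24) + (8) + (22) + (27) + (20) = 109
Area = |Σ|/2 = 54.5.

54.5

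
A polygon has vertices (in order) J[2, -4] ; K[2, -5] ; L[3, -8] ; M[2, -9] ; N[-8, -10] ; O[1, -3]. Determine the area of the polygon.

Cross-terms: -2, -1, -11, -92, 34, 2  ⇒  Σ = -70
Area = |Σ|/2 = 35.

35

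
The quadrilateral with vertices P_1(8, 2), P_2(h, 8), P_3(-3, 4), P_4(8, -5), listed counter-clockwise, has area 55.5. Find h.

Write out the shoelace sum; only the two edges meeting at P_2 involve h:
2·Area = [(8·8 − h·2) + (h·4 − (-3)·8)] + 39
       = 2·h + 127 = 111
⇒ h = -8.

-8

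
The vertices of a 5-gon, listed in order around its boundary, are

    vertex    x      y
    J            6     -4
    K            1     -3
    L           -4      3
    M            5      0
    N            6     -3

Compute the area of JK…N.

Σ = (-14) + (-9) + (-15) + (-15) + (-6) = -59
Area = |Σ|/2 = 29.5.

29.5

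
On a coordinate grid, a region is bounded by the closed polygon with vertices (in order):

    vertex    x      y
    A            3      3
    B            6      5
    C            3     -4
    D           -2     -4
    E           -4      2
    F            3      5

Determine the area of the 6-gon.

Σ = (-3) + (-39) + (-20) + (-20) + (-26) + (-6) = -114
Area = |Σ|/2 = 57.

57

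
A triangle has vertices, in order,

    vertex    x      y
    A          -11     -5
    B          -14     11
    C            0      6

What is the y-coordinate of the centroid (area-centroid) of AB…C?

4

Apply Gauss's area formula. First the cross-terms c_i = x_i·y_{i+1} − x_{i+1}·y_i:
  -191, -84, 66  ⇒  2A = -209, A = -104.5.
Then Σ (y_i + y_{i+1})·c_i = -2508, so ȳ = -2508 / (6·(-104.5)) = 4.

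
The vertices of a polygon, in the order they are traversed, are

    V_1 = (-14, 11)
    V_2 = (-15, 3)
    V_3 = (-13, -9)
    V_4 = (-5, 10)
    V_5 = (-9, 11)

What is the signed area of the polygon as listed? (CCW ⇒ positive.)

106

Σ = (123) + (174) + (-175) + (35) + (55) = 212
Signed area = Σ/2 = 106 (positive ⇒ counter-clockwise traversal).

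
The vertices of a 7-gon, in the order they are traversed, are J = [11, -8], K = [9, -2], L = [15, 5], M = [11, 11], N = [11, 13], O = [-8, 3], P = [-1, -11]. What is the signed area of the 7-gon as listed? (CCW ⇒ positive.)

J→K: (11)(-2) − (9)(-8) = 50
K→L: (9)(5) − (15)(-2) = 75
L→M: (15)(11) − (11)(5) = 110
M→N: (11)(13) − (11)(11) = 22
N→O: (11)(3) − (-8)(13) = 137
O→P: (-8)(-11) − (-1)(3) = 91
P→J: (-1)(-8) − (11)(-11) = 129
Σ = 614
Signed area = Σ/2 = 307 (positive ⇒ counter-clockwise traversal).

307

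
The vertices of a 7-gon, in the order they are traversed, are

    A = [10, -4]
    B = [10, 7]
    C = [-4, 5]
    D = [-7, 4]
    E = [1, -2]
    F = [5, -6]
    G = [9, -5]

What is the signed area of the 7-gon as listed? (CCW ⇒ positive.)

132

Apply the surveyor's formula: 2A = Σ (x_i·y_{i+1} − x_{i+1}·y_i), indices taken mod 7.
A→B: (10)(7) − (10)(-4) = 110
B→C: (10)(5) − (-4)(7) = 78
C→D: (-4)(4) − (-7)(5) = 19
D→E: (-7)(-2) − (1)(4) = 10
E→F: (1)(-6) − (5)(-2) = 4
F→G: (5)(-5) − (9)(-6) = 29
G→A: (9)(-4) − (10)(-5) = 14
Σ = 264
Signed area = Σ/2 = 132 (positive ⇒ counter-clockwise traversal).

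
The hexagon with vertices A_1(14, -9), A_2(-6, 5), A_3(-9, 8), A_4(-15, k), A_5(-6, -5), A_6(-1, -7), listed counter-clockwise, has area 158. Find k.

12

The doubled signed area Σ (x_i y_{i+1} − x_{i+1} y_i) is linear in k.
With k=0 it equals 352; the coefficient of k is -3 (from the two edges through A_4).
So -3·k + 352 = 2·158 = 316 ⇒ k = 12.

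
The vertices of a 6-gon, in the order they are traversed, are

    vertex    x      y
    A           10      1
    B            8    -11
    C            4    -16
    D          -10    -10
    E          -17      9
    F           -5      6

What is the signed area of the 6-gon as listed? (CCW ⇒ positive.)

-392

Apply the shoelace formula: 2A = Σ (x_i·y_{i+1} − x_{i+1}·y_i), indices taken mod 6.
Cross-terms: -118, -84, -200, -260, -57, -65  ⇒  Σ = -784
Signed area = Σ/2 = -392 (negative ⇒ clockwise traversal).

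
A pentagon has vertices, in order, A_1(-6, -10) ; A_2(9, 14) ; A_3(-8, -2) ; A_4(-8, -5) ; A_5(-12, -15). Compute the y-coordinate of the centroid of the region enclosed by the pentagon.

Apply Gauss's area formula. First the cross-terms c_i = x_i·y_{i+1} − x_{i+1}·y_i:
  6, 94, 24, 60, 30  ⇒  2A = 214, A = 107.
Then Σ (y_i + y_{i+1})·c_i = -966, so ȳ = -966 / (6·107) = -161/107.

-161/107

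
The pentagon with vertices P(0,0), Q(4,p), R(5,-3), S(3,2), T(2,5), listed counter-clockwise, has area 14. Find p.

Write out the shoelace sum; only the two edges meeting at Q involve p:
2·Area = [(0·p − 4·0) + (4·(-3) − 5·p)] + 30
       = -5·p + 18 = 28
⇒ p = -2.

-2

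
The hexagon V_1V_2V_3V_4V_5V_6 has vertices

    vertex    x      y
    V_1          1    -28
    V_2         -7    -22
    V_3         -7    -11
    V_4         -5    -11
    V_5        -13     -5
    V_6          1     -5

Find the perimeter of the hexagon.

70

|V_1V_2| = √((-8)² + (6)²) = √100 = 10
|V_2V_3| = √((0)² + (11)²) = √121 = 11
|V_3V_4| = √((2)² + (0)²) = √4 = 2
|V_4V_5| = √((-8)² + (6)²) = √100 = 10
|V_5V_6| = √((14)² + (0)²) = √196 = 14
|V_6V_1| = √((0)² + (-23)²) = √529 = 23
Perimeter = 10 + 11 + 2 + 10 + 14 + 23 = 70.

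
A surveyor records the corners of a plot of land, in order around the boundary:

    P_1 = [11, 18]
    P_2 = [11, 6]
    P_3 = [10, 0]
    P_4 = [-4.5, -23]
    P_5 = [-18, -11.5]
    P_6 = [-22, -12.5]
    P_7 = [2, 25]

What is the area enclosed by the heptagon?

788.125

Apply the shoelace (surveyor's) formula: 2A = Σ (x_i·y_{i+1} − x_{i+1}·y_i), indices taken mod 7.
P_1→P_2: (11)(6) − (11)(18) = -132
P_2→P_3: (11)(0) − (10)(6) = -60
P_3→P_4: (10)(-23) − (-4.5)(0) = -230
P_4→P_5: (-4.5)(-11.5) − (-18)(-23) = -362.25
P_5→P_6: (-18)(-12.5) − (-22)(-11.5) = -28
P_6→P_7: (-22)(25) − (2)(-12.5) = -525
P_7→P_1: (2)(18) − (11)(25) = -239
Σ = -1576.25
Area = |Σ|/2 = 788.125.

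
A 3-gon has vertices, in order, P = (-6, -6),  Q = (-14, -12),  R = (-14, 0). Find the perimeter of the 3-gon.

|PQ| = √((-8)² + (-6)²) = √100 = 10
|QR| = √((0)² + (12)²) = √144 = 12
|RP| = √((8)² + (-6)²) = √100 = 10
Perimeter = 10 + 12 + 10 = 32.

32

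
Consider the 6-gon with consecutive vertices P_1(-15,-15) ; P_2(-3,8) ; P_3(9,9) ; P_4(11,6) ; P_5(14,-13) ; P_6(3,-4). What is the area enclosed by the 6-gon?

329

Apply the shoelace formula: 2A = Σ (x_i·y_{i+1} − x_{i+1}·y_i), indices taken mod 6.
P_1→P_2: (-15)(8) − (-3)(-15) = -165
P_2→P_3: (-3)(9) − (9)(8) = -99
P_3→P_4: (9)(6) − (11)(9) = -45
P_4→P_5: (11)(-13) − (14)(6) = -227
P_5→P_6: (14)(-4) − (3)(-13) = -17
P_6→P_1: (3)(-15) − (-15)(-4) = -105
Σ = -658
Area = |Σ|/2 = 329.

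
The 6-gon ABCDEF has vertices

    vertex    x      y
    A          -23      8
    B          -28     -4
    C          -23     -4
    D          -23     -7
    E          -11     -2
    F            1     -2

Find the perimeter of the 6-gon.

72

|AB| = √((-5)² + (-12)²) = √169 = 13
|BC| = √((5)² + (0)²) = √25 = 5
|CD| = √((0)² + (-3)²) = √9 = 3
|DE| = √((12)² + (5)²) = √169 = 13
|EF| = √((12)² + (0)²) = √144 = 12
|FA| = √((-24)² + (10)²) = √676 = 26
Perimeter = 13 + 5 + 3 + 13 + 12 + 26 = 72.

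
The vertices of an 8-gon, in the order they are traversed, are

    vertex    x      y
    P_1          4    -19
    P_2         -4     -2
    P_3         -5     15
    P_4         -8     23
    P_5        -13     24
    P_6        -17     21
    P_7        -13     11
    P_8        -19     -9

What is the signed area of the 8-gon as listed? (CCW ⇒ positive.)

P_1→P_2: (4)(-2) − (-4)(-19) = -84
P_2→P_3: (-4)(15) − (-5)(-2) = -70
P_3→P_4: (-5)(23) − (-8)(15) = 5
P_4→P_5: (-8)(24) − (-13)(23) = 107
P_5→P_6: (-13)(21) − (-17)(24) = 135
P_6→P_7: (-17)(11) − (-13)(21) = 86
P_7→P_8: (-13)(-9) − (-19)(11) = 326
P_8→P_1: (-19)(-19) − (4)(-9) = 397
Σ = 902
Signed area = Σ/2 = 451 (positive ⇒ counter-clockwise traversal).

451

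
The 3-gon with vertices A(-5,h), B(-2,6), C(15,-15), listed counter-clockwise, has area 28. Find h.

13

Write out the shoelace sum; only the two edges meeting at A involve h:
2·Area = [(15·h − (-5)·(-15)) + ((-5)·6 − (-2)·h)] + -60
       = 17·h + -165 = 56
⇒ h = 13.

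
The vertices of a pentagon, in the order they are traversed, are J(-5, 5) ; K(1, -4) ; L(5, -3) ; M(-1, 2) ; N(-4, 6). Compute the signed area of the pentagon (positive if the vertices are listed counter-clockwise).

25.5

Apply Gauss's area formula: 2A = Σ (x_i·y_{i+1} − x_{i+1}·y_i), indices taken mod 5.
Σ = (15) + (17) + (7) + (2) + (10) = 51
Signed area = Σ/2 = 25.5 (positive ⇒ counter-clockwise traversal).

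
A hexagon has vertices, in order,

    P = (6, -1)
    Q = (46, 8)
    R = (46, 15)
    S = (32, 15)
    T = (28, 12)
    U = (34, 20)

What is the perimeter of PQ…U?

112

|PQ| = √((40)² + (9)²) = √1681 = 41
|QR| = √((0)² + (7)²) = √49 = 7
|RS| = √((-14)² + (0)²) = √196 = 14
|ST| = √((-4)² + (-3)²) = √25 = 5
|TU| = √((6)² + (8)²) = √100 = 10
|UP| = √((-28)² + (-21)²) = √1225 = 35
Perimeter = 41 + 7 + 14 + 5 + 10 + 35 = 112.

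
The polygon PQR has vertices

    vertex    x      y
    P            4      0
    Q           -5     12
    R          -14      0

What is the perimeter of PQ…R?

|PQ| = √((-9)² + (12)²) = √225 = 15
|QR| = √((-9)² + (-12)²) = √225 = 15
|RP| = √((18)² + (0)²) = √324 = 18
Perimeter = 15 + 15 + 18 = 48.

48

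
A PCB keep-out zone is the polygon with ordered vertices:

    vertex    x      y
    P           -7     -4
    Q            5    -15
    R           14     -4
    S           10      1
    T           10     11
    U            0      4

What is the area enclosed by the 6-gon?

Σ = (125) + (190) + (54) + (100) + (40) + (28) = 537
Area = |Σ|/2 = 268.5.

268.5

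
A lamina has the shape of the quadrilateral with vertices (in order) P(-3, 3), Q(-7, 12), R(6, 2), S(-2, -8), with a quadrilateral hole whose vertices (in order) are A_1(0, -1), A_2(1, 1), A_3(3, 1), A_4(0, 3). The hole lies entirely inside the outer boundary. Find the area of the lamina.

Outer boundary:
Apply Gauss's area formula: 2A = Σ (x_i·y_{i+1} − x_{i+1}·y_i), indices taken mod 4.
P→Q: (-3)(12) − (-7)(3) = -15
Q→R: (-7)(2) − (6)(12) = -86
R→S: (6)(-8) − (-2)(2) = -44
S→P: (-2)(3) − (-3)(-8) = -30
Σ = -175
Area = |Σ|/2 = 87.5.
Hole:
Apply Gauss's area formula: 2A = Σ (x_i·y_{i+1} − x_{i+1}·y_i), indices taken mod 4.
Σ = (1) + (-2) + (9) + (0) = 8
Area = |Σ|/2 = 4.
Net area = 87.5 − 4 = 83.5.

83.5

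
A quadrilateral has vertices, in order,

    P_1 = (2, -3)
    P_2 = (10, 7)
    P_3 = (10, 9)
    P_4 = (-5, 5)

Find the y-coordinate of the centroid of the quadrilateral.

153/41

Apply the surveyor's formula. First the cross-terms c_i = x_i·y_{i+1} − x_{i+1}·y_i:
  44, 20, 95, 5  ⇒  2A = 164, A = 82.
Then Σ (y_i + y_{i+1})·c_i = 1836, so ȳ = 1836 / (6·82) = 153/41.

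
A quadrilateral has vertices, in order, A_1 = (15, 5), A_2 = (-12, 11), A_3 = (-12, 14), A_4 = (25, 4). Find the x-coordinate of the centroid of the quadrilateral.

115/48

Apply the shoelace (surveyor's) formula. First the cross-terms c_i = x_i·y_{i+1} − x_{i+1}·y_i:
  225, -36, -398, 65  ⇒  2A = -144, A = -72.
Then Σ (x_i + x_{i+1})·c_i = -1035, so x̄ = -1035 / (6·(-72)) = 115/48.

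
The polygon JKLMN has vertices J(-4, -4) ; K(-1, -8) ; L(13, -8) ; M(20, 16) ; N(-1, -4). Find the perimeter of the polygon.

|JK| = √((3)² + (-4)²) = √25 = 5
|KL| = √((14)² + (0)²) = √196 = 14
|LM| = √((7)² + (24)²) = √625 = 25
|MN| = √((-21)² + (-20)²) = √841 = 29
|NJ| = √((-3)² + (0)²) = √9 = 3
Perimeter = 5 + 14 + 25 + 29 + 3 = 76.

76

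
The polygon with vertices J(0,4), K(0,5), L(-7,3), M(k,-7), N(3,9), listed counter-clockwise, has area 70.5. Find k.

Write out the shoelace sum; only the two edges meeting at M involve k:
2·Area = [((-7)·(-7) − k·3) + (k·9 − 3·(-7))] + 47
       = 6·k + 117 = 141
⇒ k = 4.

4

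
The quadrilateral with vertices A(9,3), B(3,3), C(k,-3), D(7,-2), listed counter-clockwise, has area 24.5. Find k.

4

Write out the shoelace sum; only the two edges meeting at C involve k:
2·Area = [(3·(-3) − k·3) + (k·(-2) − 7·(-3))] + 57
       = -5·k + 69 = 49
⇒ k = 4.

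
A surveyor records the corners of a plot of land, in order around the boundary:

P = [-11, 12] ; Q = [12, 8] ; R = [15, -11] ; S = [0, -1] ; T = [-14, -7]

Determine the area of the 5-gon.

Σ = (-232) + (-252) + (-15) + (-14) + (-245) = -758
Area = |Σ|/2 = 379.

379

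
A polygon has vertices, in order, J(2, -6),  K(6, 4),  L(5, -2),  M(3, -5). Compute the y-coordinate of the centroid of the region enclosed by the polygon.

-23/15

Apply the shoelace (surveyor's) formula. First the cross-terms c_i = x_i·y_{i+1} − x_{i+1}·y_i:
  44, -32, -19, -8  ⇒  2A = -15, A = -7.5.
Then Σ (y_i + y_{i+1})·c_i = 69, so ȳ = 69 / (6·(-7.5)) = -23/15.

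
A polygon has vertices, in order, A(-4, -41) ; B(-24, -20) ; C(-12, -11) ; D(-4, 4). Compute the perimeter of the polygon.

|AB| = √((-20)² + (21)²) = √841 = 29
|BC| = √((12)² + (9)²) = √225 = 15
|CD| = √((8)² + (15)²) = √289 = 17
|DA| = √((0)² + (-45)²) = √2025 = 45
Perimeter = 29 + 15 + 17 + 45 = 106.

106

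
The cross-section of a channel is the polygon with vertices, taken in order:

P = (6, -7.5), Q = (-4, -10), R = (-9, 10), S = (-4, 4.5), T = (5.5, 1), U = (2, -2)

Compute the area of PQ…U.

132.625

Cross-terms: -90, -130, -0.5, -28.75, -13, -3  ⇒  Σ = -265.25
Area = |Σ|/2 = 132.625.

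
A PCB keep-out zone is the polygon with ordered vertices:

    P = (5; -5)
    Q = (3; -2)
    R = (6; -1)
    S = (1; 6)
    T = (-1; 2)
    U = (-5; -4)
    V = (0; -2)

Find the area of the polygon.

46.5

Apply the surveyor's formula: 2A = Σ (x_i·y_{i+1} − x_{i+1}·y_i), indices taken mod 7.
Cross-terms: 5, 9, 37, 8, 14, 10, 10  ⇒  Σ = 93
Area = |Σ|/2 = 46.5.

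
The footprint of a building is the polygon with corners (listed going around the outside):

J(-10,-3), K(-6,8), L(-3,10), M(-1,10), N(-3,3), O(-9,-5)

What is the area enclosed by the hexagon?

54

Apply the shoelace formula: 2A = Σ (x_i·y_{i+1} − x_{i+1}·y_i), indices taken mod 6.
J→K: (-10)(8) − (-6)(-3) = -98
K→L: (-6)(10) − (-3)(8) = -36
L→M: (-3)(10) − (-1)(10) = -20
M→N: (-1)(3) − (-3)(10) = 27
N→O: (-3)(-5) − (-9)(3) = 42
O→J: (-9)(-3) − (-10)(-5) = -23
Σ = -108
Area = |Σ|/2 = 54.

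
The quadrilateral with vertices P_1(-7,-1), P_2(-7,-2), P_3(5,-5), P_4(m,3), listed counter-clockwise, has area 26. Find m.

-9

The doubled signed area Σ (x_i y_{i+1} − x_{i+1} y_i) is linear in m.
With m=0 it equals 88; the coefficient of m is 4 (from the two edges through P_4).
So 4·m + 88 = 2·26 = 52 ⇒ m = -9.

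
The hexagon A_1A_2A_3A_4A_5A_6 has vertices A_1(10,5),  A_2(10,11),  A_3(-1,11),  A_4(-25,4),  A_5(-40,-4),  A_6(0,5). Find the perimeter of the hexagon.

110

|A_1A_2| = √((0)² + (6)²) = √36 = 6
|A_2A_3| = √((-11)² + (0)²) = √121 = 11
|A_3A_4| = √((-24)² + (-7)²) = √625 = 25
|A_4A_5| = √((-15)² + (-8)²) = √289 = 17
|A_5A_6| = √((40)² + (9)²) = √1681 = 41
|A_6A_1| = √((10)² + (0)²) = √100 = 10
Perimeter = 6 + 11 + 25 + 17 + 41 + 10 = 110.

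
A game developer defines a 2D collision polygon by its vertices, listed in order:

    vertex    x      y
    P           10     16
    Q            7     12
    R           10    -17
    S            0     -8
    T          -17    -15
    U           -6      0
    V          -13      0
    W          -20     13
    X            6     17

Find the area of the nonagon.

Apply Gauss's area formula: 2A = Σ (x_i·y_{i+1} − x_{i+1}·y_i), indices taken mod 9.
Cross-terms: 8, -239, -80, -136, -90, 0, -169, -418, -74  ⇒  Σ = -1198
Area = |Σ|/2 = 599.

599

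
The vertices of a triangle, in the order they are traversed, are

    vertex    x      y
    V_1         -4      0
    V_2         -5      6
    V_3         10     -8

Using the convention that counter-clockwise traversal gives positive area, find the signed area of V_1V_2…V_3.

-38

Apply Gauss's area formula: 2A = Σ (x_i·y_{i+1} − x_{i+1}·y_i), indices taken mod 3.
Cross-terms: -24, -20, -32  ⇒  Σ = -76
Signed area = Σ/2 = -38 (negative ⇒ clockwise traversal).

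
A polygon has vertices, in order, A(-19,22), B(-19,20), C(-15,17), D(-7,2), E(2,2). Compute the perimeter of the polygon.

62

|AB| = √((0)² + (-2)²) = √4 = 2
|BC| = √((4)² + (-3)²) = √25 = 5
|CD| = √((8)² + (-15)²) = √289 = 17
|DE| = √((9)² + (0)²) = √81 = 9
|EA| = √((-21)² + (20)²) = √841 = 29
Perimeter = 2 + 5 + 17 + 9 + 29 = 62.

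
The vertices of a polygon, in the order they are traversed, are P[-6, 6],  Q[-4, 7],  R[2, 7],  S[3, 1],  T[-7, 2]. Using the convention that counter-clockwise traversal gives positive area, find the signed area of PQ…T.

Apply the surveyor's formula: 2A = Σ (x_i·y_{i+1} − x_{i+1}·y_i), indices taken mod 5.
P→Q: (-6)(7) − (-4)(6) = -18
Q→R: (-4)(7) − (2)(7) = -42
R→S: (2)(1) − (3)(7) = -19
S→T: (3)(2) − (-7)(1) = 13
T→P: (-7)(6) − (-6)(2) = -30
Σ = -96
Signed area = Σ/2 = -48 (negative ⇒ clockwise traversal).

-48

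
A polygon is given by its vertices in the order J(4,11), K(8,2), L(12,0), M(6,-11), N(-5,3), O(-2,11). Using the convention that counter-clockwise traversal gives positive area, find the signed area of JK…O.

J→K: (4)(2) − (8)(11) = -80
K→L: (8)(0) − (12)(2) = -24
L→M: (12)(-11) − (6)(0) = -132
M→N: (6)(3) − (-5)(-11) = -37
N→O: (-5)(11) − (-2)(3) = -49
O→J: (-2)(11) − (4)(11) = -66
Σ = -388
Signed area = Σ/2 = -194 (negative ⇒ clockwise traversal).

-194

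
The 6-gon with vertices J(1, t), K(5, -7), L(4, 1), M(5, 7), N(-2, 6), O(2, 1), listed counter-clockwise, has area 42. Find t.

-2

Write out the shoelace sum; only the two edges meeting at J involve t:
2·Area = [(2·t − 1·1) + (1·(-7) − 5·t)] + 86
       = -3·t + 78 = 84
⇒ t = -2.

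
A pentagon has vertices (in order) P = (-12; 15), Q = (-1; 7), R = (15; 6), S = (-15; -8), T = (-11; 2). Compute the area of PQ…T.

Apply Gauss's area formula: 2A = Σ (x_i·y_{i+1} − x_{i+1}·y_i), indices taken mod 5.
Σ = (-69) + (-111) + (-30) + (-118) + (-141) = -469
Area = |Σ|/2 = 234.5.

234.5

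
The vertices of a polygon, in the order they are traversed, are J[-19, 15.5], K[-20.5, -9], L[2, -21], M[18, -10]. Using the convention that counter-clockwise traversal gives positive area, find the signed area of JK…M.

692.125

Apply the shoelace (surveyor's) formula: 2A = Σ (x_i·y_{i+1} − x_{i+1}·y_i), indices taken mod 4.
Cross-terms: 488.75, 448.5, 358, 89  ⇒  Σ = 1384.25
Signed area = Σ/2 = 692.125 (positive ⇒ counter-clockwise traversal).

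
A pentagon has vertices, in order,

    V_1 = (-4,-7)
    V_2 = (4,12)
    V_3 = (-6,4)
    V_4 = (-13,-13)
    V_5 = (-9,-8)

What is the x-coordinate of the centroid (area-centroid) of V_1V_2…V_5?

Apply Gauss's area formula. First the cross-terms c_i = x_i·y_{i+1} − x_{i+1}·y_i:
  -20, 88, 130, -13, 31  ⇒  2A = 216, A = 108.
Then Σ (x_i + x_{i+1})·c_i = -2763, so x̄ = -2763 / (6·108) = -307/72.

-307/72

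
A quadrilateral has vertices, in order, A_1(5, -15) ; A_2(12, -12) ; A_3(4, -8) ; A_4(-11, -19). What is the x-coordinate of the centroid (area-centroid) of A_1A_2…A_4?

215/126

Apply Gauss's area formula. First the cross-terms c_i = x_i·y_{i+1} − x_{i+1}·y_i:
  120, -48, -164, 260  ⇒  2A = 168, A = 84.
Then Σ (x_i + x_{i+1})·c_i = 860, so x̄ = 860 / (6·84) = 215/126.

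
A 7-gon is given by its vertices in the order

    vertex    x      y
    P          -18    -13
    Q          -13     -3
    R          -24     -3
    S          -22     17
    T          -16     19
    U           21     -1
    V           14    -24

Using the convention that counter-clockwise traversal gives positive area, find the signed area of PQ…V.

-1127.5

P→Q: (-18)(-3) − (-13)(-13) = -115
Q→R: (-13)(-3) − (-24)(-3) = -33
R→S: (-24)(17) − (-22)(-3) = -474
S→T: (-22)(19) − (-16)(17) = -146
T→U: (-16)(-1) − (21)(19) = -383
U→V: (21)(-24) − (14)(-1) = -490
V→P: (14)(-13) − (-18)(-24) = -614
Σ = -2255
Signed area = Σ/2 = -1127.5 (negative ⇒ clockwise traversal).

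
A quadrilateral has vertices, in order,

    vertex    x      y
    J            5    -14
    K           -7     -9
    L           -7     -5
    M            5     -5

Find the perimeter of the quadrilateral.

38

|JK| = √((-12)² + (5)²) = √169 = 13
|KL| = √((0)² + (4)²) = √16 = 4
|LM| = √((12)² + (0)²) = √144 = 12
|MJ| = √((0)² + (-9)²) = √81 = 9
Perimeter = 13 + 4 + 12 + 9 = 38.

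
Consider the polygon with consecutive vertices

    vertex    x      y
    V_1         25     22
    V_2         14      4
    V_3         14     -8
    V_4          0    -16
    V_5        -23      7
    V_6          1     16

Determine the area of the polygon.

Apply the shoelace formula: 2A = Σ (x_i·y_{i+1} − x_{i+1}·y_i), indices taken mod 6.
Σ = (-208) + (-168) + (-224) + (-368) + (-375) + (-378) = -1721
Area = |Σ|/2 = 860.5.

860.5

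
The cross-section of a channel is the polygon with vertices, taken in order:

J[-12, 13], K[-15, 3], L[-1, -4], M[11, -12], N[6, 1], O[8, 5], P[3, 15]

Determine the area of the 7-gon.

Apply the surveyor's formula: 2A = Σ (x_i·y_{i+1} − x_{i+1}·y_i), indices taken mod 7.
Cross-terms: 159, 63, 56, 83, 22, 105, 219  ⇒  Σ = 707
Area = |Σ|/2 = 353.5.

353.5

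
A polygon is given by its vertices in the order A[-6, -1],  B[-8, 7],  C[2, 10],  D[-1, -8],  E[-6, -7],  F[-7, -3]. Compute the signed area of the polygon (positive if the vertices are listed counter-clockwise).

-116.5

Apply the surveyor's formula: 2A = Σ (x_i·y_{i+1} − x_{i+1}·y_i), indices taken mod 6.
Σ = (-50) + (-94) + (-6) + (-41) + (-31) + (-11) = -233
Signed area = Σ/2 = -116.5 (negative ⇒ clockwise traversal).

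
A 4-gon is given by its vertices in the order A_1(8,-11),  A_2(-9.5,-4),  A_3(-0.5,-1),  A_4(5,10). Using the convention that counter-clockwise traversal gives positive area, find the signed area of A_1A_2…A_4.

-132

Σ = (-136.5) + (7.5) + (0) + (-135) = -264
Signed area = Σ/2 = -132 (negative ⇒ clockwise traversal).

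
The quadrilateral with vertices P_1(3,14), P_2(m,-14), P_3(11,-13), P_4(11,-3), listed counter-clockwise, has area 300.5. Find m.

-8

Write out the shoelace sum; only the two edges meeting at P_2 involve m:
2·Area = [(3·(-14) − m·14) + (m·(-13) − 11·(-14))] + 273
       = -27·m + 385 = 601
⇒ m = -8.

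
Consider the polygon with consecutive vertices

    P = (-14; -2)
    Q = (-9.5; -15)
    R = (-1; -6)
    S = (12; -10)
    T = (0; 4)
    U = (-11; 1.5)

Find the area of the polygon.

Σ = (191) + (42) + (82) + (48) + (44) + (43) = 450
Area = |Σ|/2 = 225.

225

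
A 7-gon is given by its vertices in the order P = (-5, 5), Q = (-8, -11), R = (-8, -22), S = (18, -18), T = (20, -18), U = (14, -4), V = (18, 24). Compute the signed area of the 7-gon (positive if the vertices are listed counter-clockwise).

774.5

Σ = (95) + (88) + (540) + (36) + (172) + (408) + (210) = 1549
Signed area = Σ/2 = 774.5 (positive ⇒ counter-clockwise traversal).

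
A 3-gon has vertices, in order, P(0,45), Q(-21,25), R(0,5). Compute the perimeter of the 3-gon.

|PQ| = √((-21)² + (-20)²) = √841 = 29
|QR| = √((21)² + (-20)²) = √841 = 29
|RP| = √((0)² + (40)²) = √1600 = 40
Perimeter = 29 + 29 + 40 = 98.

98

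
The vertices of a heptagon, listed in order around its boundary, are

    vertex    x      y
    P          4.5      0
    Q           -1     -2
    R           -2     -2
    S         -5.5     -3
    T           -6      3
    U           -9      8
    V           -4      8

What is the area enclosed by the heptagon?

73.75

Σ = (-9) + (-2) + (-5) + (-34.5) + (-21) + (-40) + (-36) = -147.5
Area = |Σ|/2 = 73.75.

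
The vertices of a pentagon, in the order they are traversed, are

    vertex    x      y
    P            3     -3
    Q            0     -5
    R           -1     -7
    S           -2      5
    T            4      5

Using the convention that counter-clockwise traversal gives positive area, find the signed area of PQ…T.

-48

Apply Gauss's area formula: 2A = Σ (x_i·y_{i+1} − x_{i+1}·y_i), indices taken mod 5.
Σ = (-15) + (-5) + (-19) + (-30) + (-27) = -96
Signed area = Σ/2 = -48 (negative ⇒ clockwise traversal).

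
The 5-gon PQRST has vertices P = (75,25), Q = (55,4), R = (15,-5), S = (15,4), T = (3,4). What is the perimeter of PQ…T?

|PQ| = √((-20)² + (-21)²) = √841 = 29
|QR| = √((-40)² + (-9)²) = √1681 = 41
|RS| = √((0)² + (9)²) = √81 = 9
|ST| = √((-12)² + (0)²) = √144 = 12
|TP| = √((72)² + (21)²) = √5625 = 75
Perimeter = 29 + 41 + 9 + 12 + 75 = 166.

166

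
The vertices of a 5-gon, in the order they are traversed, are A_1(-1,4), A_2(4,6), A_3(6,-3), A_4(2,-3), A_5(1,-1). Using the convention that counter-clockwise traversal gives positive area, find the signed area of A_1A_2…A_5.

-39

Cross-terms: -22, -48, -12, 1, 3  ⇒  Σ = -78
Signed area = Σ/2 = -39 (negative ⇒ clockwise traversal).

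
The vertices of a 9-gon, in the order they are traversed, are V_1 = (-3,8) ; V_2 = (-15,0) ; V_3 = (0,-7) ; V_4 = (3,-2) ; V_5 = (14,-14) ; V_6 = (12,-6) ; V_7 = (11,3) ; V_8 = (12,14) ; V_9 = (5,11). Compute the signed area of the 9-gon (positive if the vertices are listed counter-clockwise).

Apply the surveyor's formula: 2A = Σ (x_i·y_{i+1} − x_{i+1}·y_i), indices taken mod 9.
Σ = (120) + (105) + (21) + (-14) + (84) + (102) + (118) + (62) + (73) = 671
Signed area = Σ/2 = 335.5 (positive ⇒ counter-clockwise traversal).

335.5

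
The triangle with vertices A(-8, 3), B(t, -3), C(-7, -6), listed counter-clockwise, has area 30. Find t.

Write out the shoelace sum; only the two edges meeting at B involve t:
2·Area = [((-8)·(-3) − t·3) + (t·(-6) − (-7)·(-3))] + -69
       = -9·t + -66 = 60
⇒ t = -14.

-14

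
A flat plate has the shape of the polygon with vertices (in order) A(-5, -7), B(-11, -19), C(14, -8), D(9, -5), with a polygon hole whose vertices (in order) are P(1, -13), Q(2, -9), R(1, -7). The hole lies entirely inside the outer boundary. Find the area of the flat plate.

Outer boundary:
Apply Gauss's area formula: 2A = Σ (x_i·y_{i+1} − x_{i+1}·y_i), indices taken mod 4.
Σ = (18) + (354) + (2) + (-88) = 286
Area = |Σ|/2 = 143.
Hole:
Apply the surveyor's formula: 2A = Σ (x_i·y_{i+1} − x_{i+1}·y_i), indices taken mod 3.
P→Q: (1)(-9) − (2)(-13) = 17
Q→R: (2)(-7) − (1)(-9) = -5
R→P: (1)(-13) − (1)(-7) = -6
Σ = 6
Area = |Σ|/2 = 3.
Net area = 143 − 3 = 140.

140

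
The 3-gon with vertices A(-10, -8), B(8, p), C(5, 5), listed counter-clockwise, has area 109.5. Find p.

-7

The doubled signed area Σ (x_i y_{i+1} − x_{i+1} y_i) is linear in p.
With p=0 it equals 114; the coefficient of p is -15 (from the two edges through B).
So -15·p + 114 = 2·109.5 = 219 ⇒ p = -7.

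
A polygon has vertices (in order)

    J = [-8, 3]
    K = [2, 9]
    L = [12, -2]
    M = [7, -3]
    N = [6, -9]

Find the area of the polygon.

155.5

Cross-terms: -78, -112, -22, -45, -54  ⇒  Σ = -311
Area = |Σ|/2 = 155.5.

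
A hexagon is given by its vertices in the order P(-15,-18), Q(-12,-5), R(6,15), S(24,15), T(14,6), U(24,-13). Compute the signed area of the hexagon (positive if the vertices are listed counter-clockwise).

Apply the shoelace formula: 2A = Σ (x_i·y_{i+1} − x_{i+1}·y_i), indices taken mod 6.
P→Q: (-15)(-5) − (-12)(-18) = -141
Q→R: (-12)(15) − (6)(-5) = -150
R→S: (6)(15) − (24)(15) = -270
S→T: (24)(6) − (14)(15) = -66
T→U: (14)(-13) − (24)(6) = -326
U→P: (24)(-18) − (-15)(-13) = -627
Σ = -1580
Signed area = Σ/2 = -790 (negative ⇒ clockwise traversal).

-790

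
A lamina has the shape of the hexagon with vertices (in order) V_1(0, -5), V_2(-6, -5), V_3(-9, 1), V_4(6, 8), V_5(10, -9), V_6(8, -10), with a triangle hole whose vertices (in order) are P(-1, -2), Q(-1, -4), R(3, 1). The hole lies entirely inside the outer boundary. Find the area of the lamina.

Outer boundary:
Apply the shoelace formula: 2A = Σ (x_i·y_{i+1} − x_{i+1}·y_i), indices taken mod 6.
Cross-terms: -30, -51, -78, -134, -28, -40  ⇒  Σ = -361
Area = |Σ|/2 = 180.5.
Hole:
Apply the shoelace formula: 2A = Σ (x_i·y_{i+1} − x_{i+1}·y_i), indices taken mod 3.
Σ = (2) + (11) + (-5) = 8
Area = |Σ|/2 = 4.
Net area = 180.5 − 4 = 176.5.

176.5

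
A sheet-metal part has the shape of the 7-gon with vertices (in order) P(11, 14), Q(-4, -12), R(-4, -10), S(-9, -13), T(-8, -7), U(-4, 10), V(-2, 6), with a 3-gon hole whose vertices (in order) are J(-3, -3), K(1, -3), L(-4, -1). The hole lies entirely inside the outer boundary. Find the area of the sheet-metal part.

Outer boundary:
Apply the surveyor's formula: 2A = Σ (x_i·y_{i+1} − x_{i+1}·y_i), indices taken mod 7.
Σ = (-76) + (-8) + (-38) + (-41) + (-108) + (-4) + (-94) = -369
Area = |Σ|/2 = 184.5.
Hole:
Σ = (12) + (-13) + (9) = 8
Area = |Σ|/2 = 4.
Net area = 184.5 − 4 = 180.5.

180.5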